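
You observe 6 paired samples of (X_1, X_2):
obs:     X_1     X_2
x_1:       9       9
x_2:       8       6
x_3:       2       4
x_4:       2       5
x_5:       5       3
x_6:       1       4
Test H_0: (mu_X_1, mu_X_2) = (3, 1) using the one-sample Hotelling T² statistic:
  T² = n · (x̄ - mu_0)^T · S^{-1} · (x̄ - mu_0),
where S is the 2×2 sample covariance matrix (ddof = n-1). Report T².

Step 1 — sample mean vector:
  mean(X_1) = (9 + 8 + 2 + 2 + 5 + 1) / 6 = 27/6 = 4.5
  mean(X_2) = (9 + 6 + 4 + 5 + 3 + 4) / 6 = 31/6 = 5.1667
  x̄ = (4.5, 5.1667),  deviation x̄ - mu_0 = (4.5, 5.1667) - (3, 1) = (1.5, 4.1667).

Step 2 — sample covariance matrix, S[i,j] = (1/(n-1)) · Σ_k (x_{k,i} - mean_i) · (x_{k,j} - mean_j), divisor n-1 = 5:
  S[X_1,X_1] = ((4.5)·(4.5) + (3.5)·(3.5) + (-2.5)·(-2.5) + (-2.5)·(-2.5) + (0.5)·(0.5) + (-3.5)·(-3.5)) / 5 = 57.5/5 = 11.5
  S[X_1,X_2] = ((4.5)·(3.8333) + (3.5)·(0.8333) + (-2.5)·(-1.1667) + (-2.5)·(-0.1667) + (0.5)·(-2.1667) + (-3.5)·(-1.1667)) / 5 = 26.5/5 = 5.3
  S[X_2,X_2] = ((3.8333)·(3.8333) + (0.8333)·(0.8333) + (-1.1667)·(-1.1667) + (-0.1667)·(-0.1667) + (-2.1667)·(-2.1667) + (-1.1667)·(-1.1667)) / 5 = 22.8333/5 = 4.5667
  S = [[11.5, 5.3],
 [5.3, 4.5667]].

Step 3 — invert S. det(S) = 11.5·4.5667 - (5.3)² = 24.4267.
  S^{-1} = (1/det) · [[d, -b], [-b, a]] = [[0.187, -0.217],
 [-0.217, 0.4708]].

Step 4 — quadratic form (x̄ - mu_0)^T · S^{-1} · (x̄ - mu_0):
  S^{-1} · (x̄ - mu_0) = (-0.6236, 1.6362),
  (x̄ - mu_0)^T · [...] = (1.5)·(-0.6236) + (4.1667)·(1.6362) = 5.882.

Step 5 — scale by n: T² = 6 · 5.882 = 35.292.

T² ≈ 35.292


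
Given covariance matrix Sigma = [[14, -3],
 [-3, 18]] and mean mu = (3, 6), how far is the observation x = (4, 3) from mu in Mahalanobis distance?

Step 1 — centre the observation: (x - mu) = (1, -3).

Step 2 — invert Sigma. det(Sigma) = 14·18 - (-3)² = 243.
  Sigma^{-1} = (1/det) · [[d, -b], [-b, a]] = [[0.0741, 0.0123],
 [0.0123, 0.0576]].

Step 3 — form the quadratic (x - mu)^T · Sigma^{-1} · (x - mu):
  Sigma^{-1} · (x - mu) = (0.037, -0.1605).
  (x - mu)^T · [Sigma^{-1} · (x - mu)] = (1)·(0.037) + (-3)·(-0.1605) = 0.5185.

Step 4 — take square root: d = √(0.5185) ≈ 0.7201.

d(x, mu) = √(0.5185) ≈ 0.7201


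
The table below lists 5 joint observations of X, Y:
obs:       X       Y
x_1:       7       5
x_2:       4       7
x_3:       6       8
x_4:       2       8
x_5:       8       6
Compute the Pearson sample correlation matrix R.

Step 1 — column means:
  mean(X) = (7 + 4 + 6 + 2 + 8) / 5 = 27/5 = 5.4
  mean(Y) = (5 + 7 + 8 + 8 + 6) / 5 = 34/5 = 6.8

Step 2 — sample variances and covariances s[i,j] = (1/(n-1)) · Σ_k (x_{k,i} - mean_i) · (x_{k,j} - mean_j), with n-1 = 4:
  s[X,X] = ((1.6)·(1.6) + (-1.4)·(-1.4) + (0.6)·(0.6) + (-3.4)·(-3.4) + (2.6)·(2.6)) / 4 = 23.2/4 = 5.8
  s[X,Y] = ((1.6)·(-1.8) + (-1.4)·(0.2) + (0.6)·(1.2) + (-3.4)·(1.2) + (2.6)·(-0.8)) / 4 = -8.6/4 = -2.15
  s[Y,Y] = ((-1.8)·(-1.8) + (0.2)·(0.2) + (1.2)·(1.2) + (1.2)·(1.2) + (-0.8)·(-0.8)) / 4 = 6.8/4 = 1.7
  Sample standard deviations s_i = √(s[i,i]):
  s(X) = √(5.8) = 2.4083
  s(Y) = √(1.7) = 1.3038

Step 3 — r_{ij} = s_{ij} / (s_i · s_j):
  r[X,X] = 1 (diagonal).
  r[X,Y] = -2.15 / (2.4083 · 1.3038) = -2.15 / 3.1401 = -0.6847
  r[Y,Y] = 1 (diagonal).

R is symmetric with unit diagonal. Assembling:

R = [[1, -0.6847],
 [-0.6847, 1]]


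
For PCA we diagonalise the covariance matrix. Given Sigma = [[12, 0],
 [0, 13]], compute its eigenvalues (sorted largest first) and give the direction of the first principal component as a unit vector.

Step 1 — characteristic polynomial of 2×2 Sigma:
  det(Sigma - λI) = λ² - trace · λ + det = 0.
  trace = 12 + 13 = 25, det = 12·13 - (0)² = 156.
Step 2 — discriminant:
  Δ = trace² - 4·det = 625 - 624 = 1.
Step 3 — eigenvalues:
  λ = (trace ± √Δ)/2 = (25 ± 1)/2,
  λ_1 = 13,  λ_2 = 12.

Step 4 — unit eigenvector for λ_1: Sigma is diagonal, so its eigenvectors are the coordinate axes. λ_1 = 13 is the diagonal entry on the second coordinate axis, hence
  v_1 = (0, 1) (||v_1|| = 1).

λ_1 = 13,  λ_2 = 12;  v_1 ≈ (0, 1)


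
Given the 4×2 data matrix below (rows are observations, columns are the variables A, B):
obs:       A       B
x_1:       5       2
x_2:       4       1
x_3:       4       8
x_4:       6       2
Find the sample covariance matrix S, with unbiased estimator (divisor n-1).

Step 1 — column means:
  mean(A) = (5 + 4 + 4 + 6) / 4 = 19/4 = 4.75
  mean(B) = (2 + 1 + 8 + 2) / 4 = 13/4 = 3.25

Step 2 — sample covariance S[i,j] = (1/(n-1)) · Σ_k (x_{k,i} - mean_i) · (x_{k,j} - mean_j), with n-1 = 3.
  S[A,A] = ((0.25)·(0.25) + (-0.75)·(-0.75) + (-0.75)·(-0.75) + (1.25)·(1.25)) / 3 = 2.75/3 = 0.9167
  S[A,B] = ((0.25)·(-1.25) + (-0.75)·(-2.25) + (-0.75)·(4.75) + (1.25)·(-1.25)) / 3 = -3.75/3 = -1.25
  S[B,B] = ((-1.25)·(-1.25) + (-2.25)·(-2.25) + (4.75)·(4.75) + (-1.25)·(-1.25)) / 3 = 30.75/3 = 10.25

S is symmetric (S[j,i] = S[i,j]). Assembling:

S = [[0.9167, -1.25],
 [-1.25, 10.25]]


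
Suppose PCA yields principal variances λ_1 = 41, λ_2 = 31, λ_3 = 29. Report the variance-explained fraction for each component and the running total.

Step 1 — total variance = trace(Sigma) = Σ λ_i = 41 + 31 + 29 = 101.

Step 2 — fraction explained by component i = λ_i / Σ λ:
  PC1: 41/101 = 0.4059
  PC2: 31/101 = 0.3069
  PC3: 29/101 = 0.2871

Step 3 — cumulative fraction after k components = (λ_1 + ... + λ_k) / Σ λ:
  k = 1: 41/101 = 0.4059
  k = 2: (41 + 31)/101 = 72/101 = 0.7129
  k = 3: (41 + 31 + 29)/101 = 101/101 = 1

Summary (fraction, with percent):

explained: PC1 0.4059 (40.59%), PC2 0.3069 (30.69%), PC3 0.2871 (28.71%);  cumulative: 0.4059, 0.7129, 1


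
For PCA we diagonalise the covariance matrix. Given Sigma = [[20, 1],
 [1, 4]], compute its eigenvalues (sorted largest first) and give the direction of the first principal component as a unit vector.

Step 1 — characteristic polynomial of 2×2 Sigma:
  det(Sigma - λI) = λ² - trace · λ + det = 0.
  trace = 20 + 4 = 24, det = 20·4 - (1)² = 79.
Step 2 — discriminant:
  Δ = trace² - 4·det = 576 - 316 = 260.
Step 3 — eigenvalues:
  λ = (trace ± √Δ)/2 = (24 ± 16.1245)/2,
  λ_1 = 20.0623,  λ_2 = 3.9377.

Step 4 — unit eigenvector for λ_1: solve (Sigma - λ_1 I)v = 0. First row:
  (20 - 20.0623)·v_x + (1)·v_y = 0, i.e. (-0.0623)·v_x + (1)·v_y = 0,
  so v ∝ (b, λ_1 - a) = (1, 0.0623) = u.
  ||u|| = √((1)² + (0.0623)²) = √(1.0039) ≈ 1.0019,
  v_1 = u/||u|| ≈ (0.9981, 0.0621) (||v_1|| = 1).

λ_1 = 20.0623,  λ_2 = 3.9377;  v_1 ≈ (0.9981, 0.0621)


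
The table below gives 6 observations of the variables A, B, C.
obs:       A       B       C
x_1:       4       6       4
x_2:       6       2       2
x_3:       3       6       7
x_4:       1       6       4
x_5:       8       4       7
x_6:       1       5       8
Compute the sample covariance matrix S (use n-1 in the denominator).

Step 1 — column means:
  mean(A) = (4 + 6 + 3 + 1 + 8 + 1) / 6 = 23/6 = 3.8333
  mean(B) = (6 + 2 + 6 + 6 + 4 + 5) / 6 = 29/6 = 4.8333
  mean(C) = (4 + 2 + 7 + 4 + 7 + 8) / 6 = 32/6 = 5.3333

Step 2 — sample covariance S[i,j] = (1/(n-1)) · Σ_k (x_{k,i} - mean_i) · (x_{k,j} - mean_j), with n-1 = 5.
  S[A,A] = ((0.1667)·(0.1667) + (2.1667)·(2.1667) + (-0.8333)·(-0.8333) + (-2.8333)·(-2.8333) + (4.1667)·(4.1667) + (-2.8333)·(-2.8333)) / 5 = 38.8333/5 = 7.7667
  S[A,B] = ((0.1667)·(1.1667) + (2.1667)·(-2.8333) + (-0.8333)·(1.1667) + (-2.8333)·(1.1667) + (4.1667)·(-0.8333) + (-2.8333)·(0.1667)) / 5 = -14.1667/5 = -2.8333
  S[A,C] = ((0.1667)·(-1.3333) + (2.1667)·(-3.3333) + (-0.8333)·(1.6667) + (-2.8333)·(-1.3333) + (4.1667)·(1.6667) + (-2.8333)·(2.6667)) / 5 = -5.6667/5 = -1.1333
  S[B,B] = ((1.1667)·(1.1667) + (-2.8333)·(-2.8333) + (1.1667)·(1.1667) + (1.1667)·(1.1667) + (-0.8333)·(-0.8333) + (0.1667)·(0.1667)) / 5 = 12.8333/5 = 2.5667
  S[B,C] = ((1.1667)·(-1.3333) + (-2.8333)·(-3.3333) + (1.1667)·(1.6667) + (1.1667)·(-1.3333) + (-0.8333)·(1.6667) + (0.1667)·(2.6667)) / 5 = 7.3333/5 = 1.4667
  S[C,C] = ((-1.3333)·(-1.3333) + (-3.3333)·(-3.3333) + (1.6667)·(1.6667) + (-1.3333)·(-1.3333) + (1.6667)·(1.6667) + (2.6667)·(2.6667)) / 5 = 27.3333/5 = 5.4667

S is symmetric (S[j,i] = S[i,j]). Assembling:

S = [[7.7667, -2.8333, -1.1333],
 [-2.8333, 2.5667, 1.4667],
 [-1.1333, 1.4667, 5.4667]]


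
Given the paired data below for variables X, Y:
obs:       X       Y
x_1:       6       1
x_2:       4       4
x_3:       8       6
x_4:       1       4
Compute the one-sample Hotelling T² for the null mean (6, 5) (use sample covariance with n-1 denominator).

Step 1 — sample mean vector:
  mean(X) = (6 + 4 + 8 + 1) / 4 = 19/4 = 4.75
  mean(Y) = (1 + 4 + 6 + 4) / 4 = 15/4 = 3.75
  x̄ = (4.75, 3.75),  deviation x̄ - mu_0 = (4.75, 3.75) - (6, 5) = (-1.25, -1.25).

Step 2 — sample covariance matrix, S[i,j] = (1/(n-1)) · Σ_k (x_{k,i} - mean_i) · (x_{k,j} - mean_j), divisor n-1 = 3:
  S[X,X] = ((1.25)·(1.25) + (-0.75)·(-0.75) + (3.25)·(3.25) + (-3.75)·(-3.75)) / 3 = 26.75/3 = 8.9167
  S[X,Y] = ((1.25)·(-2.75) + (-0.75)·(0.25) + (3.25)·(2.25) + (-3.75)·(0.25)) / 3 = 2.75/3 = 0.9167
  S[Y,Y] = ((-2.75)·(-2.75) + (0.25)·(0.25) + (2.25)·(2.25) + (0.25)·(0.25)) / 3 = 12.75/3 = 4.25
  S = [[8.9167, 0.9167],
 [0.9167, 4.25]].

Step 3 — invert S. det(S) = 8.9167·4.25 - (0.9167)² = 37.0556.
  S^{-1} = (1/det) · [[d, -b], [-b, a]] = [[0.1147, -0.0247],
 [-0.0247, 0.2406]].

Step 4 — quadratic form (x̄ - mu_0)^T · S^{-1} · (x̄ - mu_0):
  S^{-1} · (x̄ - mu_0) = (-0.1124, -0.2699),
  (x̄ - mu_0)^T · [...] = (-1.25)·(-0.1124) + (-1.25)·(-0.2699) = 0.4779.

Step 5 — scale by n: T² = 4 · 0.4779 = 1.9115.

T² ≈ 1.9115


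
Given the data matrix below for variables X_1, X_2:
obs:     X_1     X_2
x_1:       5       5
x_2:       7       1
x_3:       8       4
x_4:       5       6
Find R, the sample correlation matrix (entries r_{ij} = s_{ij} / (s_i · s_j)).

Step 1 — column means:
  mean(X_1) = (5 + 7 + 8 + 5) / 4 = 25/4 = 6.25
  mean(X_2) = (5 + 1 + 4 + 6) / 4 = 16/4 = 4

Step 2 — sample variances and covariances s[i,j] = (1/(n-1)) · Σ_k (x_{k,i} - mean_i) · (x_{k,j} - mean_j), with n-1 = 3:
  s[X_1,X_1] = ((-1.25)·(-1.25) + (0.75)·(0.75) + (1.75)·(1.75) + (-1.25)·(-1.25)) / 3 = 6.75/3 = 2.25
  s[X_1,X_2] = ((-1.25)·(1) + (0.75)·(-3) + (1.75)·(0) + (-1.25)·(2)) / 3 = -6/3 = -2
  s[X_2,X_2] = ((1)·(1) + (-3)·(-3) + (0)·(0) + (2)·(2)) / 3 = 14/3 = 4.6667
  Sample standard deviations s_i = √(s[i,i]):
  s(X_1) = √(2.25) = 1.5
  s(X_2) = √(4.6667) = 2.1602

Step 3 — r_{ij} = s_{ij} / (s_i · s_j):
  r[X_1,X_1] = 1 (diagonal).
  r[X_1,X_2] = -2 / (1.5 · 2.1602) = -2 / 3.2404 = -0.6172
  r[X_2,X_2] = 1 (diagonal).

R is symmetric with unit diagonal. Assembling:

R = [[1, -0.6172],
 [-0.6172, 1]]


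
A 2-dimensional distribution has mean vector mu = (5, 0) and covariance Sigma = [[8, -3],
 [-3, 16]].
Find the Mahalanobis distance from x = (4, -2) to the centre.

Step 1 — centre the observation: (x - mu) = (-1, -2).

Step 2 — invert Sigma. det(Sigma) = 8·16 - (-3)² = 119.
  Sigma^{-1} = (1/det) · [[d, -b], [-b, a]] = [[0.1345, 0.0252],
 [0.0252, 0.0672]].

Step 3 — form the quadratic (x - mu)^T · Sigma^{-1} · (x - mu):
  Sigma^{-1} · (x - mu) = (-0.1849, -0.1597).
  (x - mu)^T · [Sigma^{-1} · (x - mu)] = (-1)·(-0.1849) + (-2)·(-0.1597) = 0.5042.

Step 4 — take square root: d = √(0.5042) ≈ 0.7101.

d(x, mu) = √(0.5042) ≈ 0.7101


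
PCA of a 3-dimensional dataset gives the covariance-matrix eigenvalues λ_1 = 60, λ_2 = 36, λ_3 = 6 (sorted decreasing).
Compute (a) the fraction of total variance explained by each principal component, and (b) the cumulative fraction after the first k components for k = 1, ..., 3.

Step 1 — total variance = trace(Sigma) = Σ λ_i = 60 + 36 + 6 = 102.

Step 2 — fraction explained by component i = λ_i / Σ λ:
  PC1: 60/102 = 0.5882
  PC2: 36/102 = 0.3529
  PC3: 6/102 = 0.0588

Step 3 — cumulative fraction after k components = (λ_1 + ... + λ_k) / Σ λ:
  k = 1: 60/102 = 0.5882
  k = 2: (60 + 36)/102 = 96/102 = 0.9412
  k = 3: (60 + 36 + 6)/102 = 102/102 = 1

Summary (fraction, with percent):

explained: PC1 0.5882 (58.82%), PC2 0.3529 (35.29%), PC3 0.0588 (5.88%);  cumulative: 0.5882, 0.9412, 1


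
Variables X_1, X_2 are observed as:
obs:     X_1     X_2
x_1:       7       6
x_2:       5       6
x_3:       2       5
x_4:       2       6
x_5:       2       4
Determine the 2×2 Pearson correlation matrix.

Step 1 — column means:
  mean(X_1) = (7 + 5 + 2 + 2 + 2) / 5 = 18/5 = 3.6
  mean(X_2) = (6 + 6 + 5 + 6 + 4) / 5 = 27/5 = 5.4

Step 2 — sample variances and covariances s[i,j] = (1/(n-1)) · Σ_k (x_{k,i} - mean_i) · (x_{k,j} - mean_j), with n-1 = 4:
  s[X_1,X_1] = ((3.4)·(3.4) + (1.4)·(1.4) + (-1.6)·(-1.6) + (-1.6)·(-1.6) + (-1.6)·(-1.6)) / 4 = 21.2/4 = 5.3
  s[X_1,X_2] = ((3.4)·(0.6) + (1.4)·(0.6) + (-1.6)·(-0.4) + (-1.6)·(0.6) + (-1.6)·(-1.4)) / 4 = 4.8/4 = 1.2
  s[X_2,X_2] = ((0.6)·(0.6) + (0.6)·(0.6) + (-0.4)·(-0.4) + (0.6)·(0.6) + (-1.4)·(-1.4)) / 4 = 3.2/4 = 0.8
  Sample standard deviations s_i = √(s[i,i]):
  s(X_1) = √(5.3) = 2.3022
  s(X_2) = √(0.8) = 0.8944

Step 3 — r_{ij} = s_{ij} / (s_i · s_j):
  r[X_1,X_1] = 1 (diagonal).
  r[X_1,X_2] = 1.2 / (2.3022 · 0.8944) = 1.2 / 2.0591 = 0.5828
  r[X_2,X_2] = 1 (diagonal).

R is symmetric with unit diagonal. Assembling:

R = [[1, 0.5828],
 [0.5828, 1]]


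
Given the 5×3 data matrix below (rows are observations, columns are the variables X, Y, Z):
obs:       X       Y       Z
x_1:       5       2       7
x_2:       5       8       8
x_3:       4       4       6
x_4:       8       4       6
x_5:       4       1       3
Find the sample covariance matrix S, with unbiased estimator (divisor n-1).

Step 1 — column means:
  mean(X) = (5 + 5 + 4 + 8 + 4) / 5 = 26/5 = 5.2
  mean(Y) = (2 + 8 + 4 + 4 + 1) / 5 = 19/5 = 3.8
  mean(Z) = (7 + 8 + 6 + 6 + 3) / 5 = 30/5 = 6

Step 2 — sample covariance S[i,j] = (1/(n-1)) · Σ_k (x_{k,i} - mean_i) · (x_{k,j} - mean_j), with n-1 = 4.
  S[X,X] = ((-0.2)·(-0.2) + (-0.2)·(-0.2) + (-1.2)·(-1.2) + (2.8)·(2.8) + (-1.2)·(-1.2)) / 4 = 10.8/4 = 2.7
  S[X,Y] = ((-0.2)·(-1.8) + (-0.2)·(4.2) + (-1.2)·(0.2) + (2.8)·(0.2) + (-1.2)·(-2.8)) / 4 = 3.2/4 = 0.8
  S[X,Z] = ((-0.2)·(1) + (-0.2)·(2) + (-1.2)·(0) + (2.8)·(0) + (-1.2)·(-3)) / 4 = 3/4 = 0.75
  S[Y,Y] = ((-1.8)·(-1.8) + (4.2)·(4.2) + (0.2)·(0.2) + (0.2)·(0.2) + (-2.8)·(-2.8)) / 4 = 28.8/4 = 7.2
  S[Y,Z] = ((-1.8)·(1) + (4.2)·(2) + (0.2)·(0) + (0.2)·(0) + (-2.8)·(-3)) / 4 = 15/4 = 3.75
  S[Z,Z] = ((1)·(1) + (2)·(2) + (0)·(0) + (0)·(0) + (-3)·(-3)) / 4 = 14/4 = 3.5

S is symmetric (S[j,i] = S[i,j]). Assembling:

S = [[2.7, 0.8, 0.75],
 [0.8, 7.2, 3.75],
 [0.75, 3.75, 3.5]]


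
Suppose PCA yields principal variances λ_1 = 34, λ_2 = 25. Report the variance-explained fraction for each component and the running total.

Step 1 — total variance = trace(Sigma) = Σ λ_i = 34 + 25 = 59.

Step 2 — fraction explained by component i = λ_i / Σ λ:
  PC1: 34/59 = 0.5763
  PC2: 25/59 = 0.4237

Step 3 — cumulative fraction after k components = (λ_1 + ... + λ_k) / Σ λ:
  k = 1: 34/59 = 0.5763
  k = 2: (34 + 25)/59 = 59/59 = 1

Summary (fraction, with percent):

explained: PC1 0.5763 (57.63%), PC2 0.4237 (42.37%);  cumulative: 0.5763, 1


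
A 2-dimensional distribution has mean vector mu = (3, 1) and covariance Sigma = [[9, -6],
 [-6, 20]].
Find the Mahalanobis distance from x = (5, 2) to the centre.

Step 1 — centre the observation: (x - mu) = (2, 1).

Step 2 — invert Sigma. det(Sigma) = 9·20 - (-6)² = 144.
  Sigma^{-1} = (1/det) · [[d, -b], [-b, a]] = [[0.1389, 0.0417],
 [0.0417, 0.0625]].

Step 3 — form the quadratic (x - mu)^T · Sigma^{-1} · (x - mu):
  Sigma^{-1} · (x - mu) = (0.3194, 0.1458).
  (x - mu)^T · [Sigma^{-1} · (x - mu)] = (2)·(0.3194) + (1)·(0.1458) = 0.7847.

Step 4 — take square root: d = √(0.7847) ≈ 0.8858.

d(x, mu) = √(0.7847) ≈ 0.8858


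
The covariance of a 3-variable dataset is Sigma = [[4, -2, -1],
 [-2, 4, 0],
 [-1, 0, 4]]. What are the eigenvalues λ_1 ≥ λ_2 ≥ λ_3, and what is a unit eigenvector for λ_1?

Step 1 — characteristic polynomial p(λ) = det(λI - Sigma) = λ³ - tr·λ² + c_1·λ - det, where tr = trace, c_1 = sum of the principal 2×2 minors, det = det(Sigma):
  tr = 4 + 4 + 4 = 12,
  c_1 = (4·4 - (-2)²) + (4·4 - (-1)²) + (4·4 - (0)²) = 12 + 15 + 16 = 43,
  det = 4·(4·4 - (0)²) - (-2)·((-2)·4 - (0)·(-1)) + (-1)·((-2)·(0) - 4·(-1)) = 4·(16) - (-2)·(-8) + (-1)·(4) = 44.
  So p(λ) = λ³ - 12λ² + 43λ - 44.
Step 2 — look for an integer root (rational root theorem: any rational root is an integer divisor of 44). Testing λ = 4:
  p(4) = 64 - 192 + 172 - 44 = 0  ✓
  Dividing out (λ - 4): p(λ) = (λ - 4)(λ² - 8λ + 11).
Step 3 — remaining eigenvalues from the quadratic λ² - 8λ + 11 = 0:
  Δ = 8² - 4·11 = 64 - 44 = 20,  λ = (8 ± √20)/2 = (8 ± 4.4721)/2 ≈ 6.2361 or 1.7639.
  Sorted: λ_1 = 6.2361,  λ_2 = 4,  λ_3 = 1.7639  (check: sum = 12 = tr ✓).

Step 4 — unit eigenvector for λ_1 ≈ 6.2361: v spans the null space of (Sigma - λ_1 I), whose rows are
  r_1 = (-2.2361, -2, -1),  r_2 = (-2, -2.2361, 0),  r_3 = (-1, 0, -2.2361).
  v is orthogonal to every row, so take v ∝ r_1 × r_2 = ((-2)·(0) - (-1)·(-2.2361), (-1)·(-2) - (-2.2361)·(0), (-2.2361)·(-2.2361) - (-2)·(-2)) ≈ (-2.2361, 2, 1).
  Rescale (multiply by -1 so the first nonzero entry is positive): u = (2.2361, -2, -1).
  ||u|| = √((2.2361)² + (-2)² + (-1)²) = √(10) ≈ 3.1623,  v_1 = u/||u|| ≈ (0.7071, -0.6325, -0.3162) (||v_1|| = 1).

λ_1 = 6.2361,  λ_2 = 4,  λ_3 = 1.7639;  v_1 ≈ (0.7071, -0.6325, -0.3162)


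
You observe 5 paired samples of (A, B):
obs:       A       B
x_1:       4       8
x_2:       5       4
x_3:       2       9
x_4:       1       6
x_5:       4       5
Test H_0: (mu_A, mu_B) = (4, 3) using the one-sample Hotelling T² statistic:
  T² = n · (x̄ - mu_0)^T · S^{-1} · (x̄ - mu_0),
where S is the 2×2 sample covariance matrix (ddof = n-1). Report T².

Step 1 — sample mean vector:
  mean(A) = (4 + 5 + 2 + 1 + 4) / 5 = 16/5 = 3.2
  mean(B) = (8 + 4 + 9 + 6 + 5) / 5 = 32/5 = 6.4
  x̄ = (3.2, 6.4),  deviation x̄ - mu_0 = (3.2, 6.4) - (4, 3) = (-0.8, 3.4).

Step 2 — sample covariance matrix, S[i,j] = (1/(n-1)) · Σ_k (x_{k,i} - mean_i) · (x_{k,j} - mean_j), divisor n-1 = 4:
  S[A,A] = ((0.8)·(0.8) + (1.8)·(1.8) + (-1.2)·(-1.2) + (-2.2)·(-2.2) + (0.8)·(0.8)) / 4 = 10.8/4 = 2.7
  S[A,B] = ((0.8)·(1.6) + (1.8)·(-2.4) + (-1.2)·(2.6) + (-2.2)·(-0.4) + (0.8)·(-1.4)) / 4 = -6.4/4 = -1.6
  S[B,B] = ((1.6)·(1.6) + (-2.4)·(-2.4) + (2.6)·(2.6) + (-0.4)·(-0.4) + (-1.4)·(-1.4)) / 4 = 17.2/4 = 4.3
  S = [[2.7, -1.6],
 [-1.6, 4.3]].

Step 3 — invert S. det(S) = 2.7·4.3 - (-1.6)² = 9.05.
  S^{-1} = (1/det) · [[d, -b], [-b, a]] = [[0.4751, 0.1768],
 [0.1768, 0.2983]].

Step 4 — quadratic form (x̄ - mu_0)^T · S^{-1} · (x̄ - mu_0):
  S^{-1} · (x̄ - mu_0) = (0.221, 0.8729),
  (x̄ - mu_0)^T · [...] = (-0.8)·(0.221) + (3.4)·(0.8729) = 2.7912.

Step 5 — scale by n: T² = 5 · 2.7912 = 13.9558.

T² ≈ 13.9558


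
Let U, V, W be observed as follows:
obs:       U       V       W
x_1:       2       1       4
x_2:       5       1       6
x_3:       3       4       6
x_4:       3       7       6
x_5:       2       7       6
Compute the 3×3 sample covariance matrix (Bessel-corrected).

Step 1 — column means:
  mean(U) = (2 + 5 + 3 + 3 + 2) / 5 = 15/5 = 3
  mean(V) = (1 + 1 + 4 + 7 + 7) / 5 = 20/5 = 4
  mean(W) = (4 + 6 + 6 + 6 + 6) / 5 = 28/5 = 5.6

Step 2 — sample covariance S[i,j] = (1/(n-1)) · Σ_k (x_{k,i} - mean_i) · (x_{k,j} - mean_j), with n-1 = 4.
  S[U,U] = ((-1)·(-1) + (2)·(2) + (0)·(0) + (0)·(0) + (-1)·(-1)) / 4 = 6/4 = 1.5
  S[U,V] = ((-1)·(-3) + (2)·(-3) + (0)·(0) + (0)·(3) + (-1)·(3)) / 4 = -6/4 = -1.5
  S[U,W] = ((-1)·(-1.6) + (2)·(0.4) + (0)·(0.4) + (0)·(0.4) + (-1)·(0.4)) / 4 = 2/4 = 0.5
  S[V,V] = ((-3)·(-3) + (-3)·(-3) + (0)·(0) + (3)·(3) + (3)·(3)) / 4 = 36/4 = 9
  S[V,W] = ((-3)·(-1.6) + (-3)·(0.4) + (0)·(0.4) + (3)·(0.4) + (3)·(0.4)) / 4 = 6/4 = 1.5
  S[W,W] = ((-1.6)·(-1.6) + (0.4)·(0.4) + (0.4)·(0.4) + (0.4)·(0.4) + (0.4)·(0.4)) / 4 = 3.2/4 = 0.8

S is symmetric (S[j,i] = S[i,j]). Assembling:

S = [[1.5, -1.5, 0.5],
 [-1.5, 9, 1.5],
 [0.5, 1.5, 0.8]]


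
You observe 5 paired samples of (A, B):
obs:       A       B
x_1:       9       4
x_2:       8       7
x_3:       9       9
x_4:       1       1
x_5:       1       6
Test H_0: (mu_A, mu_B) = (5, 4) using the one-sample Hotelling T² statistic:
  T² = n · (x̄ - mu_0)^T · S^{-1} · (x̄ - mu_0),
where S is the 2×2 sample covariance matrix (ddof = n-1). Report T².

Step 1 — sample mean vector:
  mean(A) = (9 + 8 + 9 + 1 + 1) / 5 = 28/5 = 5.6
  mean(B) = (4 + 7 + 9 + 1 + 6) / 5 = 27/5 = 5.4
  x̄ = (5.6, 5.4),  deviation x̄ - mu_0 = (5.6, 5.4) - (5, 4) = (0.6, 1.4).

Step 2 — sample covariance matrix, S[i,j] = (1/(n-1)) · Σ_k (x_{k,i} - mean_i) · (x_{k,j} - mean_j), divisor n-1 = 4:
  S[A,A] = ((3.4)·(3.4) + (2.4)·(2.4) + (3.4)·(3.4) + (-4.6)·(-4.6) + (-4.6)·(-4.6)) / 4 = 71.2/4 = 17.8
  S[A,B] = ((3.4)·(-1.4) + (2.4)·(1.6) + (3.4)·(3.6) + (-4.6)·(-4.4) + (-4.6)·(0.6)) / 4 = 28.8/4 = 7.2
  S[B,B] = ((-1.4)·(-1.4) + (1.6)·(1.6) + (3.6)·(3.6) + (-4.4)·(-4.4) + (0.6)·(0.6)) / 4 = 37.2/4 = 9.3
  S = [[17.8, 7.2],
 [7.2, 9.3]].

Step 3 — invert S. det(S) = 17.8·9.3 - (7.2)² = 113.7.
  S^{-1} = (1/det) · [[d, -b], [-b, a]] = [[0.0818, -0.0633],
 [-0.0633, 0.1566]].

Step 4 — quadratic form (x̄ - mu_0)^T · S^{-1} · (x̄ - mu_0):
  S^{-1} · (x̄ - mu_0) = (-0.0396, 0.1812),
  (x̄ - mu_0)^T · [...] = (0.6)·(-0.0396) + (1.4)·(0.1812) = 0.2299.

Step 5 — scale by n: T² = 5 · 0.2299 = 1.1495.

T² ≈ 1.1495


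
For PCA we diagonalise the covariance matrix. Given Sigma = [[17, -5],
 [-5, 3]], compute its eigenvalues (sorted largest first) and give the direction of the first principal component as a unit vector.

Step 1 — characteristic polynomial of 2×2 Sigma:
  det(Sigma - λI) = λ² - trace · λ + det = 0.
  trace = 17 + 3 = 20, det = 17·3 - (-5)² = 26.
Step 2 — discriminant:
  Δ = trace² - 4·det = 400 - 104 = 296.
Step 3 — eigenvalues:
  λ = (trace ± √Δ)/2 = (20 ± 17.2047)/2,
  λ_1 = 18.6023,  λ_2 = 1.3977.

Step 4 — unit eigenvector for λ_1: solve (Sigma - λ_1 I)v = 0. First row:
  (17 - 18.6023)·v_x + (-5)·v_y = 0, i.e. (-1.6023)·v_x + (-5)·v_y = 0,
  so v ∝ (b, λ_1 - a) = (-5, 1.6023); multiply by -1 so the first entry is positive: u = (5, -1.6023).
  ||u|| = √((5)² + (-1.6023)²) = √(27.5674) ≈ 5.2505,
  v_1 = u/||u|| ≈ (0.9523, -0.3052) (||v_1|| = 1).

λ_1 = 18.6023,  λ_2 = 1.3977;  v_1 ≈ (0.9523, -0.3052)


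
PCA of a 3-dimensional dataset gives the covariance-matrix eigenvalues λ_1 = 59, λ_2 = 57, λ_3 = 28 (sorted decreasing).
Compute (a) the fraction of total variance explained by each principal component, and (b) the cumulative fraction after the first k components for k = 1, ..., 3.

Step 1 — total variance = trace(Sigma) = Σ λ_i = 59 + 57 + 28 = 144.

Step 2 — fraction explained by component i = λ_i / Σ λ:
  PC1: 59/144 = 0.4097
  PC2: 57/144 = 0.3958
  PC3: 28/144 = 0.1944

Step 3 — cumulative fraction after k components = (λ_1 + ... + λ_k) / Σ λ:
  k = 1: 59/144 = 0.4097
  k = 2: (59 + 57)/144 = 116/144 = 0.8056
  k = 3: (59 + 57 + 28)/144 = 144/144 = 1

Summary (fraction, with percent):

explained: PC1 0.4097 (40.97%), PC2 0.3958 (39.58%), PC3 0.1944 (19.44%);  cumulative: 0.4097, 0.8056, 1


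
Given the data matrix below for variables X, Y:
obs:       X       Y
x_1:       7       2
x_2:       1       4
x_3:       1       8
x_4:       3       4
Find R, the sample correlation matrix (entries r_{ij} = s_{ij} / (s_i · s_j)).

Step 1 — column means:
  mean(X) = (7 + 1 + 1 + 3) / 4 = 12/4 = 3
  mean(Y) = (2 + 4 + 8 + 4) / 4 = 18/4 = 4.5

Step 2 — sample variances and covariances s[i,j] = (1/(n-1)) · Σ_k (x_{k,i} - mean_i) · (x_{k,j} - mean_j), with n-1 = 3:
  s[X,X] = ((4)·(4) + (-2)·(-2) + (-2)·(-2) + (0)·(0)) / 3 = 24/3 = 8
  s[X,Y] = ((4)·(-2.5) + (-2)·(-0.5) + (-2)·(3.5) + (0)·(-0.5)) / 3 = -16/3 = -5.3333
  s[Y,Y] = ((-2.5)·(-2.5) + (-0.5)·(-0.5) + (3.5)·(3.5) + (-0.5)·(-0.5)) / 3 = 19/3 = 6.3333
  Sample standard deviations s_i = √(s[i,i]):
  s(X) = √(8) = 2.8284
  s(Y) = √(6.3333) = 2.5166

Step 3 — r_{ij} = s_{ij} / (s_i · s_j):
  r[X,X] = 1 (diagonal).
  r[X,Y] = -5.3333 / (2.8284 · 2.5166) = -5.3333 / 7.1181 = -0.7493
  r[Y,Y] = 1 (diagonal).

R is symmetric with unit diagonal. Assembling:

R = [[1, -0.7493],
 [-0.7493, 1]]


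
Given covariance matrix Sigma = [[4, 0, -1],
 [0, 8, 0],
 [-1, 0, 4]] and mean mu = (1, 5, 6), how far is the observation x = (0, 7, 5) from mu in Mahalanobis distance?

Step 1 — centre the observation: (x - mu) = (-1, 2, -1).

Step 2 — invert Sigma (cofactor / det for 3×3, or solve directly):
  Sigma^{-1} = [[0.2667, 0, 0.0667],
 [0, 0.125, 0],
 [0.0667, 0, 0.2667]].

Step 3 — form the quadratic (x - mu)^T · Sigma^{-1} · (x - mu):
  Sigma^{-1} · (x - mu) = (-0.3333, 0.25, -0.3333).
  (x - mu)^T · [Sigma^{-1} · (x - mu)] = (-1)·(-0.3333) + (2)·(0.25) + (-1)·(-0.3333) = 1.1667.

Step 4 — take square root: d = √(1.1667) ≈ 1.0801.

d(x, mu) = √(1.1667) ≈ 1.0801


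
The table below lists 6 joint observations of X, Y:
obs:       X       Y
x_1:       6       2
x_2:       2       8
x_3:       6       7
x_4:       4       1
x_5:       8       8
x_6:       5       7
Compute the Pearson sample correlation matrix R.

Step 1 — column means:
  mean(X) = (6 + 2 + 6 + 4 + 8 + 5) / 6 = 31/6 = 5.1667
  mean(Y) = (2 + 8 + 7 + 1 + 8 + 7) / 6 = 33/6 = 5.5

Step 2 — sample variances and covariances s[i,j] = (1/(n-1)) · Σ_k (x_{k,i} - mean_i) · (x_{k,j} - mean_j), with n-1 = 5:
  s[X,X] = ((0.8333)·(0.8333) + (-3.1667)·(-3.1667) + (0.8333)·(0.8333) + (-1.1667)·(-1.1667) + (2.8333)·(2.8333) + (-0.1667)·(-0.1667)) / 5 = 20.8333/5 = 4.1667
  s[X,Y] = ((0.8333)·(-3.5) + (-3.1667)·(2.5) + (0.8333)·(1.5) + (-1.1667)·(-4.5) + (2.8333)·(2.5) + (-0.1667)·(1.5)) / 5 = 2.5/5 = 0.5
  s[Y,Y] = ((-3.5)·(-3.5) + (2.5)·(2.5) + (1.5)·(1.5) + (-4.5)·(-4.5) + (2.5)·(2.5) + (1.5)·(1.5)) / 5 = 49.5/5 = 9.9
  Sample standard deviations s_i = √(s[i,i]):
  s(X) = √(4.1667) = 2.0412
  s(Y) = √(9.9) = 3.1464

Step 3 — r_{ij} = s_{ij} / (s_i · s_j):
  r[X,X] = 1 (diagonal).
  r[X,Y] = 0.5 / (2.0412 · 3.1464) = 0.5 / 6.4226 = 0.0778
  r[Y,Y] = 1 (diagonal).

R is symmetric with unit diagonal. Assembling:

R = [[1, 0.0778],
 [0.0778, 1]]


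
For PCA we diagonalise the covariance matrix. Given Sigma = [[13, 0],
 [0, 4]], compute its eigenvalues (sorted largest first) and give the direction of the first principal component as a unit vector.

Step 1 — characteristic polynomial of 2×2 Sigma:
  det(Sigma - λI) = λ² - trace · λ + det = 0.
  trace = 13 + 4 = 17, det = 13·4 - (0)² = 52.
Step 2 — discriminant:
  Δ = trace² - 4·det = 289 - 208 = 81.
Step 3 — eigenvalues:
  λ = (trace ± √Δ)/2 = (17 ± 9)/2,
  λ_1 = 13,  λ_2 = 4.

Step 4 — unit eigenvector for λ_1: Sigma is diagonal, so its eigenvectors are the coordinate axes. λ_1 = 13 is the diagonal entry on the first coordinate axis, hence
  v_1 = (1, 0) (||v_1|| = 1).

λ_1 = 13,  λ_2 = 4;  v_1 ≈ (1, 0)


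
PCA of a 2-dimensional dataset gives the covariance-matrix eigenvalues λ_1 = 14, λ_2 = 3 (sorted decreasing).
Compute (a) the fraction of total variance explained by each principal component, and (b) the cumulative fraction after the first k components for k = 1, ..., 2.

Step 1 — total variance = trace(Sigma) = Σ λ_i = 14 + 3 = 17.

Step 2 — fraction explained by component i = λ_i / Σ λ:
  PC1: 14/17 = 0.8235
  PC2: 3/17 = 0.1765

Step 3 — cumulative fraction after k components = (λ_1 + ... + λ_k) / Σ λ:
  k = 1: 14/17 = 0.8235
  k = 2: (14 + 3)/17 = 17/17 = 1

Summary (fraction, with percent):

explained: PC1 0.8235 (82.35%), PC2 0.1765 (17.65%);  cumulative: 0.8235, 1


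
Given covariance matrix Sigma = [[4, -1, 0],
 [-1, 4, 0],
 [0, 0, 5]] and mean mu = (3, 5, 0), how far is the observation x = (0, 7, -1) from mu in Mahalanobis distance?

Step 1 — centre the observation: (x - mu) = (-3, 2, -1).

Step 2 — invert Sigma (cofactor / det for 3×3, or solve directly):
  Sigma^{-1} = [[0.2667, 0.0667, 0],
 [0.0667, 0.2667, 0],
 [0, 0, 0.2]].

Step 3 — form the quadratic (x - mu)^T · Sigma^{-1} · (x - mu):
  Sigma^{-1} · (x - mu) = (-0.6667, 0.3333, -0.2).
  (x - mu)^T · [Sigma^{-1} · (x - mu)] = (-3)·(-0.6667) + (2)·(0.3333) + (-1)·(-0.2) = 2.8667.

Step 4 — take square root: d = √(2.8667) ≈ 1.6931.

d(x, mu) = √(2.8667) ≈ 1.6931


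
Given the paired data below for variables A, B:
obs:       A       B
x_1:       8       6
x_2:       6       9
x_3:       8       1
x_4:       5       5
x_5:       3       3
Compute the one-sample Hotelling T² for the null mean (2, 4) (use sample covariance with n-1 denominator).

Step 1 — sample mean vector:
  mean(A) = (8 + 6 + 8 + 5 + 3) / 5 = 30/5 = 6
  mean(B) = (6 + 9 + 1 + 5 + 3) / 5 = 24/5 = 4.8
  x̄ = (6, 4.8),  deviation x̄ - mu_0 = (6, 4.8) - (2, 4) = (4, 0.8).

Step 2 — sample covariance matrix, S[i,j] = (1/(n-1)) · Σ_k (x_{k,i} - mean_i) · (x_{k,j} - mean_j), divisor n-1 = 4:
  S[A,A] = ((2)·(2) + (0)·(0) + (2)·(2) + (-1)·(-1) + (-3)·(-3)) / 4 = 18/4 = 4.5
  S[A,B] = ((2)·(1.2) + (0)·(4.2) + (2)·(-3.8) + (-1)·(0.2) + (-3)·(-1.8)) / 4 = 0/4 = 0
  S[B,B] = ((1.2)·(1.2) + (4.2)·(4.2) + (-3.8)·(-3.8) + (0.2)·(0.2) + (-1.8)·(-1.8)) / 4 = 36.8/4 = 9.2
  S = [[4.5, 0],
 [0, 9.2]].

Step 3 — invert S. det(S) = 4.5·9.2 - (0)² = 41.4.
  S^{-1} = (1/det) · [[d, -b], [-b, a]] = [[0.2222, 0],
 [0, 0.1087]].

Step 4 — quadratic form (x̄ - mu_0)^T · S^{-1} · (x̄ - mu_0):
  S^{-1} · (x̄ - mu_0) = (0.8889, 0.087),
  (x̄ - mu_0)^T · [...] = (4)·(0.8889) + (0.8)·(0.087) = 3.6251.

Step 5 — scale by n: T² = 5 · 3.6251 = 18.1256.

T² ≈ 18.1256


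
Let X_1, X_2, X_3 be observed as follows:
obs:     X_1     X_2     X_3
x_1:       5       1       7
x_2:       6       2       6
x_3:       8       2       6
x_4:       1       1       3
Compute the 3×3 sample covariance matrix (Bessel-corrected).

Step 1 — column means:
  mean(X_1) = (5 + 6 + 8 + 1) / 4 = 20/4 = 5
  mean(X_2) = (1 + 2 + 2 + 1) / 4 = 6/4 = 1.5
  mean(X_3) = (7 + 6 + 6 + 3) / 4 = 22/4 = 5.5

Step 2 — sample covariance S[i,j] = (1/(n-1)) · Σ_k (x_{k,i} - mean_i) · (x_{k,j} - mean_j), with n-1 = 3.
  S[X_1,X_1] = ((0)·(0) + (1)·(1) + (3)·(3) + (-4)·(-4)) / 3 = 26/3 = 8.6667
  S[X_1,X_2] = ((0)·(-0.5) + (1)·(0.5) + (3)·(0.5) + (-4)·(-0.5)) / 3 = 4/3 = 1.3333
  S[X_1,X_3] = ((0)·(1.5) + (1)·(0.5) + (3)·(0.5) + (-4)·(-2.5)) / 3 = 12/3 = 4
  S[X_2,X_2] = ((-0.5)·(-0.5) + (0.5)·(0.5) + (0.5)·(0.5) + (-0.5)·(-0.5)) / 3 = 1/3 = 0.3333
  S[X_2,X_3] = ((-0.5)·(1.5) + (0.5)·(0.5) + (0.5)·(0.5) + (-0.5)·(-2.5)) / 3 = 1/3 = 0.3333
  S[X_3,X_3] = ((1.5)·(1.5) + (0.5)·(0.5) + (0.5)·(0.5) + (-2.5)·(-2.5)) / 3 = 9/3 = 3

S is symmetric (S[j,i] = S[i,j]). Assembling:

S = [[8.6667, 1.3333, 4],
 [1.3333, 0.3333, 0.3333],
 [4, 0.3333, 3]]


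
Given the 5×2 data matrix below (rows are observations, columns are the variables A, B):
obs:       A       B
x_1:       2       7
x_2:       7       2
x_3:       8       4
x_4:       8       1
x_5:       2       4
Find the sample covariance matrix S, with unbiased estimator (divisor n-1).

Step 1 — column means:
  mean(A) = (2 + 7 + 8 + 8 + 2) / 5 = 27/5 = 5.4
  mean(B) = (7 + 2 + 4 + 1 + 4) / 5 = 18/5 = 3.6

Step 2 — sample covariance S[i,j] = (1/(n-1)) · Σ_k (x_{k,i} - mean_i) · (x_{k,j} - mean_j), with n-1 = 4.
  S[A,A] = ((-3.4)·(-3.4) + (1.6)·(1.6) + (2.6)·(2.6) + (2.6)·(2.6) + (-3.4)·(-3.4)) / 4 = 39.2/4 = 9.8
  S[A,B] = ((-3.4)·(3.4) + (1.6)·(-1.6) + (2.6)·(0.4) + (2.6)·(-2.6) + (-3.4)·(0.4)) / 4 = -21.2/4 = -5.3
  S[B,B] = ((3.4)·(3.4) + (-1.6)·(-1.6) + (0.4)·(0.4) + (-2.6)·(-2.6) + (0.4)·(0.4)) / 4 = 21.2/4 = 5.3

S is symmetric (S[j,i] = S[i,j]). Assembling:

S = [[9.8, -5.3],
 [-5.3, 5.3]]


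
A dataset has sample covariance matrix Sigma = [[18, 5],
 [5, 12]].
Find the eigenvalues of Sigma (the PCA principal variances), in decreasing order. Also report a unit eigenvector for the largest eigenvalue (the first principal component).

Step 1 — characteristic polynomial of 2×2 Sigma:
  det(Sigma - λI) = λ² - trace · λ + det = 0.
  trace = 18 + 12 = 30, det = 18·12 - (5)² = 191.
Step 2 — discriminant:
  Δ = trace² - 4·det = 900 - 764 = 136.
Step 3 — eigenvalues:
  λ = (trace ± √Δ)/2 = (30 ± 11.6619)/2,
  λ_1 = 20.831,  λ_2 = 9.169.

Step 4 — unit eigenvector for λ_1: solve (Sigma - λ_1 I)v = 0. First row:
  (18 - 20.831)·v_x + (5)·v_y = 0, i.e. (-2.831)·v_x + (5)·v_y = 0,
  so v ∝ (b, λ_1 - a) = (5, 2.831) = u.
  ||u|| = √((5)² + (2.831)²) = √(33.0143) ≈ 5.7458,
  v_1 = u/||u|| ≈ (0.8702, 0.4927) (||v_1|| = 1).

λ_1 = 20.831,  λ_2 = 9.169;  v_1 ≈ (0.8702, 0.4927)


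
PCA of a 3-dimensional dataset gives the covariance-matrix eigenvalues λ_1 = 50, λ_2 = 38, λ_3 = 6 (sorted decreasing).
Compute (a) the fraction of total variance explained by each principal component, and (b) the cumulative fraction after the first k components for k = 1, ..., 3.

Step 1 — total variance = trace(Sigma) = Σ λ_i = 50 + 38 + 6 = 94.

Step 2 — fraction explained by component i = λ_i / Σ λ:
  PC1: 50/94 = 0.5319
  PC2: 38/94 = 0.4043
  PC3: 6/94 = 0.0638

Step 3 — cumulative fraction after k components = (λ_1 + ... + λ_k) / Σ λ:
  k = 1: 50/94 = 0.5319
  k = 2: (50 + 38)/94 = 88/94 = 0.9362
  k = 3: (50 + 38 + 6)/94 = 94/94 = 1

Summary (fraction, with percent):

explained: PC1 0.5319 (53.19%), PC2 0.4043 (40.43%), PC3 0.0638 (6.38%);  cumulative: 0.5319, 0.9362, 1


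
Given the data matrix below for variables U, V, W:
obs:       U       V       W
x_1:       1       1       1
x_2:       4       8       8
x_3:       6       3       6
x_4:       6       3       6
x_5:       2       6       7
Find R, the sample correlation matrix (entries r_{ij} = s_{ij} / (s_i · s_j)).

Step 1 — column means:
  mean(U) = (1 + 4 + 6 + 6 + 2) / 5 = 19/5 = 3.8
  mean(V) = (1 + 8 + 3 + 3 + 6) / 5 = 21/5 = 4.2
  mean(W) = (1 + 8 + 6 + 6 + 7) / 5 = 28/5 = 5.6

Step 2 — sample variances and covariances s[i,j] = (1/(n-1)) · Σ_k (x_{k,i} - mean_i) · (x_{k,j} - mean_j), with n-1 = 4:
  s[U,U] = ((-2.8)·(-2.8) + (0.2)·(0.2) + (2.2)·(2.2) + (2.2)·(2.2) + (-1.8)·(-1.8)) / 4 = 20.8/4 = 5.2
  s[U,V] = ((-2.8)·(-3.2) + (0.2)·(3.8) + (2.2)·(-1.2) + (2.2)·(-1.2) + (-1.8)·(1.8)) / 4 = 1.2/4 = 0.3
  s[U,W] = ((-2.8)·(-4.6) + (0.2)·(2.4) + (2.2)·(0.4) + (2.2)·(0.4) + (-1.8)·(1.4)) / 4 = 12.6/4 = 3.15
  s[V,V] = ((-3.2)·(-3.2) + (3.8)·(3.8) + (-1.2)·(-1.2) + (-1.2)·(-1.2) + (1.8)·(1.8)) / 4 = 30.8/4 = 7.7
  s[V,W] = ((-3.2)·(-4.6) + (3.8)·(2.4) + (-1.2)·(0.4) + (-1.2)·(0.4) + (1.8)·(1.4)) / 4 = 25.4/4 = 6.35
  s[W,W] = ((-4.6)·(-4.6) + (2.4)·(2.4) + (0.4)·(0.4) + (0.4)·(0.4) + (1.4)·(1.4)) / 4 = 29.2/4 = 7.3
  Sample standard deviations s_i = √(s[i,i]):
  s(U) = √(5.2) = 2.2804
  s(V) = √(7.7) = 2.7749
  s(W) = √(7.3) = 2.7019

Step 3 — r_{ij} = s_{ij} / (s_i · s_j):
  r[U,U] = 1 (diagonal).
  r[U,V] = 0.3 / (2.2804 · 2.7749) = 0.3 / 6.3277 = 0.0474
  r[U,W] = 3.15 / (2.2804 · 2.7019) = 3.15 / 6.1612 = 0.5113
  r[V,V] = 1 (diagonal).
  r[V,W] = 6.35 / (2.7749 · 2.7019) = 6.35 / 7.4973 = 0.847
  r[W,W] = 1 (diagonal).

R is symmetric with unit diagonal. Assembling:

R = [[1, 0.0474, 0.5113],
 [0.0474, 1, 0.847],
 [0.5113, 0.847, 1]]


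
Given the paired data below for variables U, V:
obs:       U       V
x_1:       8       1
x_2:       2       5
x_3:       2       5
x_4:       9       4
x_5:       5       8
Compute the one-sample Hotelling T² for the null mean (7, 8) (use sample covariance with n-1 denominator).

Step 1 — sample mean vector:
  mean(U) = (8 + 2 + 2 + 9 + 5) / 5 = 26/5 = 5.2
  mean(V) = (1 + 5 + 5 + 4 + 8) / 5 = 23/5 = 4.6
  x̄ = (5.2, 4.6),  deviation x̄ - mu_0 = (5.2, 4.6) - (7, 8) = (-1.8, -3.4).

Step 2 — sample covariance matrix, S[i,j] = (1/(n-1)) · Σ_k (x_{k,i} - mean_i) · (x_{k,j} - mean_j), divisor n-1 = 4:
  S[U,U] = ((2.8)·(2.8) + (-3.2)·(-3.2) + (-3.2)·(-3.2) + (3.8)·(3.8) + (-0.2)·(-0.2)) / 4 = 42.8/4 = 10.7
  S[U,V] = ((2.8)·(-3.6) + (-3.2)·(0.4) + (-3.2)·(0.4) + (3.8)·(-0.6) + (-0.2)·(3.4)) / 4 = -15.6/4 = -3.9
  S[V,V] = ((-3.6)·(-3.6) + (0.4)·(0.4) + (0.4)·(0.4) + (-0.6)·(-0.6) + (3.4)·(3.4)) / 4 = 25.2/4 = 6.3
  S = [[10.7, -3.9],
 [-3.9, 6.3]].

Step 3 — invert S. det(S) = 10.7·6.3 - (-3.9)² = 52.2.
  S^{-1} = (1/det) · [[d, -b], [-b, a]] = [[0.1207, 0.0747],
 [0.0747, 0.205]].

Step 4 — quadratic form (x̄ - mu_0)^T · S^{-1} · (x̄ - mu_0):
  S^{-1} · (x̄ - mu_0) = (-0.4713, -0.8314),
  (x̄ - mu_0)^T · [...] = (-1.8)·(-0.4713) + (-3.4)·(-0.8314) = 3.6751.

Step 5 — scale by n: T² = 5 · 3.6751 = 18.3755.

T² ≈ 18.3755


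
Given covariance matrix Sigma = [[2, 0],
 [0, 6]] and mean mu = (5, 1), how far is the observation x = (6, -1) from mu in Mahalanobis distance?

Step 1 — centre the observation: (x - mu) = (1, -2).

Step 2 — invert Sigma. det(Sigma) = 2·6 - (0)² = 12.
  Sigma^{-1} = (1/det) · [[d, -b], [-b, a]] = [[0.5, 0],
 [0, 0.1667]].

Step 3 — form the quadratic (x - mu)^T · Sigma^{-1} · (x - mu):
  Sigma^{-1} · (x - mu) = (0.5, -0.3333).
  (x - mu)^T · [Sigma^{-1} · (x - mu)] = (1)·(0.5) + (-2)·(-0.3333) = 1.1667.

Step 4 — take square root: d = √(1.1667) ≈ 1.0801.

d(x, mu) = √(1.1667) ≈ 1.0801


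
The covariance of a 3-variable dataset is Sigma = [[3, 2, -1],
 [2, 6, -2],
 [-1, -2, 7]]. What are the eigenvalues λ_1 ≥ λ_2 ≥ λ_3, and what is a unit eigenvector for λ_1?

Step 1 — characteristic polynomial p(λ) = det(λI - Sigma) = λ³ - tr·λ² + c_1·λ - det, where tr = trace, c_1 = sum of the principal 2×2 minors, det = det(Sigma):
  tr = 3 + 6 + 7 = 16,
  c_1 = (3·6 - (2)²) + (3·7 - (-1)²) + (6·7 - (-2)²) = 14 + 20 + 38 = 72,
  det = 3·(6·7 - (-2)²) - (2)·((2)·7 - (-2)·(-1)) + (-1)·((2)·(-2) - 6·(-1)) = 3·(38) - (2)·(12) + (-1)·(2) = 88.
  So p(λ) = λ³ - 16λ² + 72λ - 88.
Step 2 — look for an integer root (rational root theorem: any rational root is an integer divisor of 88). Testing λ = 2:
  p(2) = 8 - 64 + 144 - 88 = 0  ✓
  Dividing out (λ - 2): p(λ) = (λ - 2)(λ² - 14λ + 44).
Step 3 — remaining eigenvalues from the quadratic λ² - 14λ + 44 = 0:
  Δ = 14² - 4·44 = 196 - 176 = 20,  λ = (14 ± √20)/2 = (14 ± 4.4721)/2 ≈ 9.2361 or 4.7639.
  Sorted: λ_1 = 9.2361,  λ_2 = 4.7639,  λ_3 = 2  (check: sum = 16 = tr ✓).

Step 4 — unit eigenvector for λ_1 ≈ 9.2361: v spans the null space of (Sigma - λ_1 I), whose rows are
  r_1 = (-6.2361, 2, -1),  r_2 = (2, -3.2361, -2),  r_3 = (-1, -2, -2.2361).
  v is orthogonal to every row, so take v ∝ r_1 × r_2 = ((2)·(-2) - (-1)·(-3.2361), (-1)·(2) - (-6.2361)·(-2), (-6.2361)·(-3.2361) - (2)·(2)) ≈ (-7.2361, -14.4721, 16.1803).
  Rescale (multiply by -1 so the first nonzero entry is positive): u = (7.2361, 14.4721, -16.1803).
  ||u|| = √((7.2361)² + (14.4721)² + (-16.1803)²) = √(523.6068) ≈ 22.8825,  v_1 = u/||u|| ≈ (0.3162, 0.6325, -0.7071) (||v_1|| = 1).

λ_1 = 9.2361,  λ_2 = 4.7639,  λ_3 = 2;  v_1 ≈ (0.3162, 0.6325, -0.7071)


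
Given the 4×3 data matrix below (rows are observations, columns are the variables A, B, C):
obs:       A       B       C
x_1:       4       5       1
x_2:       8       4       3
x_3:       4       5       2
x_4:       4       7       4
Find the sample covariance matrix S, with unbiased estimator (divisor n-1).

Step 1 — column means:
  mean(A) = (4 + 8 + 4 + 4) / 4 = 20/4 = 5
  mean(B) = (5 + 4 + 5 + 7) / 4 = 21/4 = 5.25
  mean(C) = (1 + 3 + 2 + 4) / 4 = 10/4 = 2.5

Step 2 — sample covariance S[i,j] = (1/(n-1)) · Σ_k (x_{k,i} - mean_i) · (x_{k,j} - mean_j), with n-1 = 3.
  S[A,A] = ((-1)·(-1) + (3)·(3) + (-1)·(-1) + (-1)·(-1)) / 3 = 12/3 = 4
  S[A,B] = ((-1)·(-0.25) + (3)·(-1.25) + (-1)·(-0.25) + (-1)·(1.75)) / 3 = -5/3 = -1.6667
  S[A,C] = ((-1)·(-1.5) + (3)·(0.5) + (-1)·(-0.5) + (-1)·(1.5)) / 3 = 2/3 = 0.6667
  S[B,B] = ((-0.25)·(-0.25) + (-1.25)·(-1.25) + (-0.25)·(-0.25) + (1.75)·(1.75)) / 3 = 4.75/3 = 1.5833
  S[B,C] = ((-0.25)·(-1.5) + (-1.25)·(0.5) + (-0.25)·(-0.5) + (1.75)·(1.5)) / 3 = 2.5/3 = 0.8333
  S[C,C] = ((-1.5)·(-1.5) + (0.5)·(0.5) + (-0.5)·(-0.5) + (1.5)·(1.5)) / 3 = 5/3 = 1.6667

S is symmetric (S[j,i] = S[i,j]). Assembling:

S = [[4, -1.6667, 0.6667],
 [-1.6667, 1.5833, 0.8333],
 [0.6667, 0.8333, 1.6667]]
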